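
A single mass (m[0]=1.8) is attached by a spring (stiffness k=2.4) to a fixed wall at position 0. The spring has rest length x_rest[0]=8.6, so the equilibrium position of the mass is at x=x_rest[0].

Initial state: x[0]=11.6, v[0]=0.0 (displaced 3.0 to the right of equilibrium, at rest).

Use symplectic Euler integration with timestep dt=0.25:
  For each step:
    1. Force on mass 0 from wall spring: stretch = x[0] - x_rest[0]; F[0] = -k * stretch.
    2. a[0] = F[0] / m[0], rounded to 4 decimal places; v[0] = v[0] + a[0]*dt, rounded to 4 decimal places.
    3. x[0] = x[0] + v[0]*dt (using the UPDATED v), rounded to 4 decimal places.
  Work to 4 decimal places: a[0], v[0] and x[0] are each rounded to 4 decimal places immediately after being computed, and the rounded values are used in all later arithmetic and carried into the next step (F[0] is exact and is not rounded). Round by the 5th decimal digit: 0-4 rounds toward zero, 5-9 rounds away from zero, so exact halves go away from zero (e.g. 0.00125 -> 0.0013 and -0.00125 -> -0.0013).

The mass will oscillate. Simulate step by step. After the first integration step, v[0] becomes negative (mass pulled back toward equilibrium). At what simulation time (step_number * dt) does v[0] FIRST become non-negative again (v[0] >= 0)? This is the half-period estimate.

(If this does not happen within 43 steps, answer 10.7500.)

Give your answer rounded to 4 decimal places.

Answer: 2.7500

Derivation:
Step 0: x=[11.6000] v=[0.0000]
Step 1: x=[11.3500] v=[-1.0000]
Step 2: x=[10.8708] v=[-1.9167]
Step 3: x=[10.2024] v=[-2.6736]
Step 4: x=[9.4005] v=[-3.2077]
Step 5: x=[8.5319] v=[-3.4745]
Step 6: x=[7.6690] v=[-3.4518]
Step 7: x=[6.8836] v=[-3.1415]
Step 8: x=[6.2413] v=[-2.5694]
Step 9: x=[5.7955] v=[-1.7832]
Step 10: x=[5.5834] v=[-0.8484]
Step 11: x=[5.6227] v=[0.1571]
First v>=0 after going negative at step 11, time=2.7500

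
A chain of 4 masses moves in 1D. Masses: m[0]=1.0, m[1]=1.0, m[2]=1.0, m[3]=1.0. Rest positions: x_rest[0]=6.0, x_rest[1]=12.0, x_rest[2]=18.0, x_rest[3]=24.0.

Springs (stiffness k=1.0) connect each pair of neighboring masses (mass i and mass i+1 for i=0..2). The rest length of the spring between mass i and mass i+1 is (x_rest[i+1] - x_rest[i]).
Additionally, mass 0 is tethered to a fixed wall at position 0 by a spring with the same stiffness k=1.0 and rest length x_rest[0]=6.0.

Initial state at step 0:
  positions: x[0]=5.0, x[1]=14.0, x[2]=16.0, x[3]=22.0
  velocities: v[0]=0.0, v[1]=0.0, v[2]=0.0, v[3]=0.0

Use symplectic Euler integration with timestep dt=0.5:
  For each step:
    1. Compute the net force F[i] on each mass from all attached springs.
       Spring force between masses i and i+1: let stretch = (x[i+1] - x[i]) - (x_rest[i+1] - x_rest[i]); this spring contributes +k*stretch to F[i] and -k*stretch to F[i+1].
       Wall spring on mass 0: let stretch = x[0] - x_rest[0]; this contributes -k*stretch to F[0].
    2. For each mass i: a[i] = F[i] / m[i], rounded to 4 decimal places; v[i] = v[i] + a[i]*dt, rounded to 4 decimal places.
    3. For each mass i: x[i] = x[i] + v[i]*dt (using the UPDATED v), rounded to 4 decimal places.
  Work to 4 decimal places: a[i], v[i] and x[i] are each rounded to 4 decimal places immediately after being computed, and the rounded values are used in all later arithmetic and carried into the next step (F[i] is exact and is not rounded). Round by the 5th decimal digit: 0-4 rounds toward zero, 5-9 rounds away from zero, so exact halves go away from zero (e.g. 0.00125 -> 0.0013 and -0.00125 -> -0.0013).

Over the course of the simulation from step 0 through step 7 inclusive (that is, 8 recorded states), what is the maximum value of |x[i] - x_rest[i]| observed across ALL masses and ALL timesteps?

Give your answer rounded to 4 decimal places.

Answer: 2.7812

Derivation:
Step 0: x=[5.0000 14.0000 16.0000 22.0000] v=[0.0000 0.0000 0.0000 0.0000]
Step 1: x=[6.0000 12.2500 17.0000 22.0000] v=[2.0000 -3.5000 2.0000 0.0000]
Step 2: x=[7.0625 10.1250 18.0625 22.2500] v=[2.1250 -4.2500 2.1250 0.5000]
Step 3: x=[7.1250 9.2188 18.1875 22.9532] v=[0.1250 -1.8125 0.2500 1.4063]
Step 4: x=[5.9297 10.0313 17.2618 23.9650] v=[-2.3906 1.6250 -1.8515 2.0235]
Step 5: x=[4.2774 11.6261 16.2042 24.8010] v=[-3.3047 3.1895 -2.1152 1.6719]
Step 6: x=[3.3929 12.5282 16.1513 24.9878] v=[-1.7691 1.8042 -0.1059 0.3735]
Step 7: x=[3.9440 12.0523 17.4017 24.4654] v=[1.1021 -0.9519 2.5008 -1.0448]
Max displacement = 2.7812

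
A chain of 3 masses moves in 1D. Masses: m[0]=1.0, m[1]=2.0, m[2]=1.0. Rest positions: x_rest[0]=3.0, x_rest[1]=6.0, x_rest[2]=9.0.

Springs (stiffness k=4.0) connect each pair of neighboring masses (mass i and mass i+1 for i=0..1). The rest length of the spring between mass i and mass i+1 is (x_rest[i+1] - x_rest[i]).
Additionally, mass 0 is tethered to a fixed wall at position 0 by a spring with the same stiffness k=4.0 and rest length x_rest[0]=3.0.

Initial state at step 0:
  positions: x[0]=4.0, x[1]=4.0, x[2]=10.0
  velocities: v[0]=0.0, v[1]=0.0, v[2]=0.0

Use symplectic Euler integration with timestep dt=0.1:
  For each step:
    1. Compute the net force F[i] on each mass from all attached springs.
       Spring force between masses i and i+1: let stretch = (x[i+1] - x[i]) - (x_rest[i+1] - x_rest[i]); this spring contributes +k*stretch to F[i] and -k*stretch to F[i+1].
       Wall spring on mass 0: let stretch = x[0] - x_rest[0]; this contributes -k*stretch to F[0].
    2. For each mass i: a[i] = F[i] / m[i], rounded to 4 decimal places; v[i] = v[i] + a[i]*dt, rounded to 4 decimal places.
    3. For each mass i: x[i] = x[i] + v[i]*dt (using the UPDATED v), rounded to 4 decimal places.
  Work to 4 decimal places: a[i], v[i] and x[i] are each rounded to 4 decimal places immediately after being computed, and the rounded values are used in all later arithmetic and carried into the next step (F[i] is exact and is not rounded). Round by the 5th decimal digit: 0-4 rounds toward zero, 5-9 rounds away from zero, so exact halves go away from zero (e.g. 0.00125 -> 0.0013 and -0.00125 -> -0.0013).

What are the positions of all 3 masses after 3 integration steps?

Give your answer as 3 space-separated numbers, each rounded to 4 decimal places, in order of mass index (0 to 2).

Answer: 3.1262 4.6690 9.3272

Derivation:
Step 0: x=[4.0000 4.0000 10.0000] v=[0.0000 0.0000 0.0000]
Step 1: x=[3.8400 4.1200 9.8800] v=[-1.6000 1.2000 -1.2000]
Step 2: x=[3.5376 4.3496 9.6496] v=[-3.0240 2.2960 -2.3040]
Step 3: x=[3.1262 4.6690 9.3272] v=[-4.1142 3.1936 -3.2240]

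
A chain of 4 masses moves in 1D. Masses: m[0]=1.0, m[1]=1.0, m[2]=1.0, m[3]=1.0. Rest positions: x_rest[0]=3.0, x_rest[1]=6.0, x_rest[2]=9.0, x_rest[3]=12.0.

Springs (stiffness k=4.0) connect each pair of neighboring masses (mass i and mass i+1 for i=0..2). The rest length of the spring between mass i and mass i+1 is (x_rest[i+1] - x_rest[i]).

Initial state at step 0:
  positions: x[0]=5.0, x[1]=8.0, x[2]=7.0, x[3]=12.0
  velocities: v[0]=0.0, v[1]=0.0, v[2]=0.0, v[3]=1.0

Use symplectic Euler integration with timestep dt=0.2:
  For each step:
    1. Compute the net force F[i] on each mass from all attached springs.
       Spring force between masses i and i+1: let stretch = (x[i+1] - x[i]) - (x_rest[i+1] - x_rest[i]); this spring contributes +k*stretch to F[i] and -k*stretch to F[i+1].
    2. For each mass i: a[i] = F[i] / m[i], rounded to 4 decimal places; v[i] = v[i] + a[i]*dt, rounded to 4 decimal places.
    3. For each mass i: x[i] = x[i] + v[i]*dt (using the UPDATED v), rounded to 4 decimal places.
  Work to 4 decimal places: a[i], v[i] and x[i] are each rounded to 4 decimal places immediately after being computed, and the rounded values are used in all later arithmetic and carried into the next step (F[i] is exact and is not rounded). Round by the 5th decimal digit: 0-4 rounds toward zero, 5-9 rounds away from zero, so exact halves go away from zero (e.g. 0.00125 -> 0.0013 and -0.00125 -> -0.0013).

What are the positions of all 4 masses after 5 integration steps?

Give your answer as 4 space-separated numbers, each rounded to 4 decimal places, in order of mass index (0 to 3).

Step 0: x=[5.0000 8.0000 7.0000 12.0000] v=[0.0000 0.0000 0.0000 1.0000]
Step 1: x=[5.0000 7.3600 7.9600 11.8800] v=[0.0000 -3.2000 4.8000 -0.6000]
Step 2: x=[4.8976 6.4384 9.4512 11.6128] v=[-0.5120 -4.6080 7.4560 -1.3360]
Step 3: x=[4.5617 5.7523 10.8062 11.4797] v=[-1.6794 -3.4304 6.7750 -0.6653]
Step 4: x=[3.9363 5.6843 11.4603 11.7189] v=[-3.1269 -0.3398 3.2707 1.1959]
Step 5: x=[3.1106 6.2608 11.2317 12.3967] v=[-4.1285 2.8826 -1.1432 3.3890]

Answer: 3.1106 6.2608 11.2317 12.3967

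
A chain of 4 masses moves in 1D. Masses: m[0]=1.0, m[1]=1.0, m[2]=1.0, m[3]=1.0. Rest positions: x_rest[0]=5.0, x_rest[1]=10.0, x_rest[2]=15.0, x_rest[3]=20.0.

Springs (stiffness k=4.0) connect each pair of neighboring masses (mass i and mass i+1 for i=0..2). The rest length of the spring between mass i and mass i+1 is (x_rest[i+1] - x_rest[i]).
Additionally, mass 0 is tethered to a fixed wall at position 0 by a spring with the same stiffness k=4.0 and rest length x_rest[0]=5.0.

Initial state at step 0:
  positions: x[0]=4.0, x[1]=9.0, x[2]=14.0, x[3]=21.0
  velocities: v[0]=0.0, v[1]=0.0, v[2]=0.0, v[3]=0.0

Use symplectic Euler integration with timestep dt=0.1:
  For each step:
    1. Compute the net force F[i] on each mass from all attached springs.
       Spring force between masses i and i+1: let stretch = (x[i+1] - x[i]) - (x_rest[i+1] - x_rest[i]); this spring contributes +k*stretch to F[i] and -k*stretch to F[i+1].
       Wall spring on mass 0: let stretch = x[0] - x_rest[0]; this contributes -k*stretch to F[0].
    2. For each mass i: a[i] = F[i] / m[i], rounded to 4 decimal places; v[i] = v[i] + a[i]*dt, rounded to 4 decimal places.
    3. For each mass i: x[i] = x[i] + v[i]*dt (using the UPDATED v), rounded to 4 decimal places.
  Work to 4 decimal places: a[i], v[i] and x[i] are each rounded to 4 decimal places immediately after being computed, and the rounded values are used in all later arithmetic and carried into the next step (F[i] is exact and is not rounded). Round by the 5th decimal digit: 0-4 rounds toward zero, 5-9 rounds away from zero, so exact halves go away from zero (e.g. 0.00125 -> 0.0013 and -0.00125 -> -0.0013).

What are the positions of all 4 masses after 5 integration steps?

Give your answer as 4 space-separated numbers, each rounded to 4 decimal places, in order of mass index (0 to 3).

Step 0: x=[4.0000 9.0000 14.0000 21.0000] v=[0.0000 0.0000 0.0000 0.0000]
Step 1: x=[4.0400 9.0000 14.0800 20.9200] v=[0.4000 0.0000 0.8000 -0.8000]
Step 2: x=[4.1168 9.0048 14.2304 20.7664] v=[0.7680 0.0480 1.5040 -1.5360]
Step 3: x=[4.2245 9.0231 14.4332 20.5514] v=[1.0765 0.1830 2.0282 -2.1504]
Step 4: x=[4.3551 9.0659 14.6643 20.2916] v=[1.3061 0.4276 2.3114 -2.5977]
Step 5: x=[4.4999 9.1442 14.8966 20.0067] v=[1.4484 0.7826 2.3230 -2.8486]

Answer: 4.4999 9.1442 14.8966 20.0067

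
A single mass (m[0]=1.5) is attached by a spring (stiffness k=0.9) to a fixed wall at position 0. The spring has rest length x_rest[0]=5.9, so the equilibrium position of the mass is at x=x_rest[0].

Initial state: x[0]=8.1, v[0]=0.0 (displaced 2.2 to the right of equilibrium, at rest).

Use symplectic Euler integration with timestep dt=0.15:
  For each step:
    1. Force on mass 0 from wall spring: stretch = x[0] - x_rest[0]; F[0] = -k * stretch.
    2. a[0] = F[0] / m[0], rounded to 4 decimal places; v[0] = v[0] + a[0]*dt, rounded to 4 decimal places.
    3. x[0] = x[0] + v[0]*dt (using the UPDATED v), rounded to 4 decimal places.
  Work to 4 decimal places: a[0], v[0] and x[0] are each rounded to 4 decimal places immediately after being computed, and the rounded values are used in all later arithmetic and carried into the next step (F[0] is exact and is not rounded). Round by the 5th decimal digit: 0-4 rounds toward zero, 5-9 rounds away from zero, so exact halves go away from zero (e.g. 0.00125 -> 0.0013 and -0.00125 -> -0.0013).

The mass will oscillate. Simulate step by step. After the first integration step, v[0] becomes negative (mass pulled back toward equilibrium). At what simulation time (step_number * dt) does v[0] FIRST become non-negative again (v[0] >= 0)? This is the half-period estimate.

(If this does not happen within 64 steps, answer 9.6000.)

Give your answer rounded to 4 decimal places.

Step 0: x=[8.1000] v=[0.0000]
Step 1: x=[8.0703] v=[-0.1980]
Step 2: x=[8.0113] v=[-0.3933]
Step 3: x=[7.9238] v=[-0.5833]
Step 4: x=[7.8090] v=[-0.7654]
Step 5: x=[7.6684] v=[-0.9372]
Step 6: x=[7.5039] v=[-1.0964]
Step 7: x=[7.3178] v=[-1.2407]
Step 8: x=[7.1126] v=[-1.3683]
Step 9: x=[6.8910] v=[-1.4774]
Step 10: x=[6.6560] v=[-1.5666]
Step 11: x=[6.4108] v=[-1.6346]
Step 12: x=[6.1587] v=[-1.6806]
Step 13: x=[5.9031] v=[-1.7039]
Step 14: x=[5.6475] v=[-1.7042]
Step 15: x=[5.3953] v=[-1.6815]
Step 16: x=[5.1499] v=[-1.6361]
Step 17: x=[4.9146] v=[-1.5686]
Step 18: x=[4.6926] v=[-1.4799]
Step 19: x=[4.4869] v=[-1.3712]
Step 20: x=[4.3003] v=[-1.2440]
Step 21: x=[4.1353] v=[-1.1000]
Step 22: x=[3.9941] v=[-0.9412]
Step 23: x=[3.8786] v=[-0.7697]
Step 24: x=[3.7904] v=[-0.5878]
Step 25: x=[3.7307] v=[-0.3979]
Step 26: x=[3.7003] v=[-0.2027]
Step 27: x=[3.6996] v=[-0.0047]
Step 28: x=[3.7286] v=[0.1933]
First v>=0 after going negative at step 28, time=4.2000

Answer: 4.2000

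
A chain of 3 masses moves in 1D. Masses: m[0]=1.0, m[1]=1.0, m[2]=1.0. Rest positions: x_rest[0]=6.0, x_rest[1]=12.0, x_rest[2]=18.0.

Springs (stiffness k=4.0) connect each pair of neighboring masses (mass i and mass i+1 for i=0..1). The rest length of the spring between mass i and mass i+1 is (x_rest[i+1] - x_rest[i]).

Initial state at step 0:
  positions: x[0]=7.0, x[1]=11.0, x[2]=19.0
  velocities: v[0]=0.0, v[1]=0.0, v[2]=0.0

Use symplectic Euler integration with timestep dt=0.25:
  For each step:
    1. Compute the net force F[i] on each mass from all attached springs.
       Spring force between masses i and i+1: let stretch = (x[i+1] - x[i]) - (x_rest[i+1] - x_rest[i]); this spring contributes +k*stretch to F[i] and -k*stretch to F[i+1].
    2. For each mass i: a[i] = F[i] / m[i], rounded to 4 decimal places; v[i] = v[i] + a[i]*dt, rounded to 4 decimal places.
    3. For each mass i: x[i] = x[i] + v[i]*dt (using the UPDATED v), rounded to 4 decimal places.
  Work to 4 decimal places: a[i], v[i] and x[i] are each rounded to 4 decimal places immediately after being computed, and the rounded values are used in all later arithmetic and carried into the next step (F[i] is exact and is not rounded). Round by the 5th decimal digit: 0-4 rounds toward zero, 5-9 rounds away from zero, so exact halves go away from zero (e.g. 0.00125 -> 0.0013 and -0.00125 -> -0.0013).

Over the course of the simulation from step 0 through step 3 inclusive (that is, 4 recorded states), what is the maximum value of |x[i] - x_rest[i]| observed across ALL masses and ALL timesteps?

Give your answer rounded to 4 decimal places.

Answer: 1.8125

Derivation:
Step 0: x=[7.0000 11.0000 19.0000] v=[0.0000 0.0000 0.0000]
Step 1: x=[6.5000 12.0000 18.5000] v=[-2.0000 4.0000 -2.0000]
Step 2: x=[5.8750 13.2500 17.8750] v=[-2.5000 5.0000 -2.5000]
Step 3: x=[5.5938 13.8125 17.5938] v=[-1.1250 2.2500 -1.1250]
Max displacement = 1.8125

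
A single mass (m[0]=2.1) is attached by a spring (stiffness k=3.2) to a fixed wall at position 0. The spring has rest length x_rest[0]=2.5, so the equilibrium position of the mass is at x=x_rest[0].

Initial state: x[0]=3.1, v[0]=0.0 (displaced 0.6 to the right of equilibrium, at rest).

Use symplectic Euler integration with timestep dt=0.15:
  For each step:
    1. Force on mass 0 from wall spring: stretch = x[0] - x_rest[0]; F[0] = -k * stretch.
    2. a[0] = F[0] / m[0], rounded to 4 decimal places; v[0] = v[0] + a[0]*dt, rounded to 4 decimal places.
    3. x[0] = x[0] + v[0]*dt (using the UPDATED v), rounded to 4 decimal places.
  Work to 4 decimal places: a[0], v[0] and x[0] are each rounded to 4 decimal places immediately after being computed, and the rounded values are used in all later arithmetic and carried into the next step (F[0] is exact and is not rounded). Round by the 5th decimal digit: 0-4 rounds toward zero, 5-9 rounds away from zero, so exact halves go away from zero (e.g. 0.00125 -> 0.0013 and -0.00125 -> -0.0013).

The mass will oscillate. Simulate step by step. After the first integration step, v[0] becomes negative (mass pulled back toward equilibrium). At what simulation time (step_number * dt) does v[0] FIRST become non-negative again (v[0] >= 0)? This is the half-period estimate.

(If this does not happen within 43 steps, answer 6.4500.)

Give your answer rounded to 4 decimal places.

Answer: 2.5500

Derivation:
Step 0: x=[3.1000] v=[0.0000]
Step 1: x=[3.0794] v=[-0.1371]
Step 2: x=[3.0390] v=[-0.2695]
Step 3: x=[2.9801] v=[-0.3927]
Step 4: x=[2.9047] v=[-0.5024]
Step 5: x=[2.8155] v=[-0.5949]
Step 6: x=[2.7155] v=[-0.6670]
Step 7: x=[2.6081] v=[-0.7163]
Step 8: x=[2.4970] v=[-0.7410]
Step 9: x=[2.3860] v=[-0.7403]
Step 10: x=[2.2789] v=[-0.7142]
Step 11: x=[2.1793] v=[-0.6637]
Step 12: x=[2.0907] v=[-0.5904]
Step 13: x=[2.0162] v=[-0.4968]
Step 14: x=[1.9583] v=[-0.3862]
Step 15: x=[1.9189] v=[-0.2624]
Step 16: x=[1.8995] v=[-0.1296]
Step 17: x=[1.9007] v=[0.0077]
First v>=0 after going negative at step 17, time=2.5500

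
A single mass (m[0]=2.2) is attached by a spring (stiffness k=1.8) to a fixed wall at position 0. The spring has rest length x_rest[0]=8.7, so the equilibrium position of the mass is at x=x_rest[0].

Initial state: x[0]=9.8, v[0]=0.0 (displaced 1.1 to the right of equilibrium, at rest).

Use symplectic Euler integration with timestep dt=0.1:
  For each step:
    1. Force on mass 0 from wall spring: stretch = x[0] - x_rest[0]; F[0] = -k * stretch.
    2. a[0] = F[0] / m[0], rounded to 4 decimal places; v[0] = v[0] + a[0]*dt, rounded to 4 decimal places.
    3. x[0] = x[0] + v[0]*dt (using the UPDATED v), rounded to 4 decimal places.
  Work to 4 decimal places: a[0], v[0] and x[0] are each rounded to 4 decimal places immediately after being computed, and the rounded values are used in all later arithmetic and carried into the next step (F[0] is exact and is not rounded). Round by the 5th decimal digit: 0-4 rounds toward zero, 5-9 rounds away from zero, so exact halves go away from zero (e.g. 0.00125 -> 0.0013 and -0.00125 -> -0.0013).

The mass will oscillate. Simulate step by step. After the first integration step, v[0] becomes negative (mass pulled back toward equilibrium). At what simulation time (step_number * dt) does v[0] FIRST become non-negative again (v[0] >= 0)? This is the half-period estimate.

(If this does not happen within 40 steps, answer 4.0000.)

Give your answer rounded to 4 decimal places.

Step 0: x=[9.8000] v=[0.0000]
Step 1: x=[9.7910] v=[-0.0900]
Step 2: x=[9.7731] v=[-0.1793]
Step 3: x=[9.7464] v=[-0.2671]
Step 4: x=[9.7111] v=[-0.3527]
Step 5: x=[9.6676] v=[-0.4354]
Step 6: x=[9.6161] v=[-0.5146]
Step 7: x=[9.5571] v=[-0.5896]
Step 8: x=[9.4911] v=[-0.6597]
Step 9: x=[9.4187] v=[-0.7244]
Step 10: x=[9.3404] v=[-0.7832]
Step 11: x=[9.2568] v=[-0.8356]
Step 12: x=[9.1687] v=[-0.8812]
Step 13: x=[9.0767] v=[-0.9196]
Step 14: x=[8.9817] v=[-0.9504]
Step 15: x=[8.8844] v=[-0.9735]
Step 16: x=[8.7855] v=[-0.9886]
Step 17: x=[8.6859] v=[-0.9956]
Step 18: x=[8.5865] v=[-0.9945]
Step 19: x=[8.4880] v=[-0.9852]
Step 20: x=[8.3912] v=[-0.9679]
Step 21: x=[8.2969] v=[-0.9426]
Step 22: x=[8.2059] v=[-0.9096]
Step 23: x=[8.1190] v=[-0.8692]
Step 24: x=[8.0368] v=[-0.8217]
Step 25: x=[7.9601] v=[-0.7674]
Step 26: x=[7.8894] v=[-0.7069]
Step 27: x=[7.8253] v=[-0.6406]
Step 28: x=[7.7684] v=[-0.5690]
Step 29: x=[7.7191] v=[-0.4928]
Step 30: x=[7.6779] v=[-0.4125]
Step 31: x=[7.6450] v=[-0.3289]
Step 32: x=[7.6207] v=[-0.2426]
Step 33: x=[7.6053] v=[-0.1543]
Step 34: x=[7.5988] v=[-0.0647]
Step 35: x=[7.6013] v=[0.0254]
First v>=0 after going negative at step 35, time=3.5000

Answer: 3.5000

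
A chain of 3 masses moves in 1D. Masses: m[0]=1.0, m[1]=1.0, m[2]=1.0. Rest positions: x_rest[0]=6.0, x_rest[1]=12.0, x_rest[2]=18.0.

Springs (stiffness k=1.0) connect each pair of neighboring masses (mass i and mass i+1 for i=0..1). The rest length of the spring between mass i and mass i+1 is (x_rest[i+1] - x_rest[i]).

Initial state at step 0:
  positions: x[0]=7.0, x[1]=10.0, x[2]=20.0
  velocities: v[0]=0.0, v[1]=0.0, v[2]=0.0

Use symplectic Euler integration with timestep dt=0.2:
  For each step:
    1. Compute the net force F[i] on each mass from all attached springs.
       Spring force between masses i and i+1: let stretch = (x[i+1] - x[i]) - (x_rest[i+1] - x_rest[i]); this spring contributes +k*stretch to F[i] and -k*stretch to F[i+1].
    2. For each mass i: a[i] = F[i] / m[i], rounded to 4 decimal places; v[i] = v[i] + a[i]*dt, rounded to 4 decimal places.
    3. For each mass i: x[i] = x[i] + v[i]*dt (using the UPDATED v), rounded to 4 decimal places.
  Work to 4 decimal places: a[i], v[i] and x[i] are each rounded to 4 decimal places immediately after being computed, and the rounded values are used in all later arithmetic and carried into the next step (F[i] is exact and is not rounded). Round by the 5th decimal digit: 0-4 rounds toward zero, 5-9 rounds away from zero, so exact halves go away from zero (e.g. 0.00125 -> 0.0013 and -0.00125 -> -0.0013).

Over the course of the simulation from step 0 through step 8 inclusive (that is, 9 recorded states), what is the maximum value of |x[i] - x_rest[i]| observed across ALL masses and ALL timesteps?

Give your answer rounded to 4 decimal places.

Answer: 2.6634

Derivation:
Step 0: x=[7.0000 10.0000 20.0000] v=[0.0000 0.0000 0.0000]
Step 1: x=[6.8800 10.2800 19.8400] v=[-0.6000 1.4000 -0.8000]
Step 2: x=[6.6560 10.8064 19.5376] v=[-1.1200 2.6320 -1.5120]
Step 3: x=[6.3580 11.5160 19.1260] v=[-1.4899 3.5482 -2.0582]
Step 4: x=[6.0263 12.3237 18.6500] v=[-1.6583 4.0386 -2.3802]
Step 5: x=[5.7065 13.1326 18.1609] v=[-1.5988 4.0444 -2.4455]
Step 6: x=[5.4438 13.8456 17.7107] v=[-1.3136 3.5648 -2.2512]
Step 7: x=[5.2772 14.3771 17.3459] v=[-0.8332 2.6575 -1.8242]
Step 8: x=[5.2346 14.6634 17.1023] v=[-0.2132 1.4313 -1.2180]
Max displacement = 2.6634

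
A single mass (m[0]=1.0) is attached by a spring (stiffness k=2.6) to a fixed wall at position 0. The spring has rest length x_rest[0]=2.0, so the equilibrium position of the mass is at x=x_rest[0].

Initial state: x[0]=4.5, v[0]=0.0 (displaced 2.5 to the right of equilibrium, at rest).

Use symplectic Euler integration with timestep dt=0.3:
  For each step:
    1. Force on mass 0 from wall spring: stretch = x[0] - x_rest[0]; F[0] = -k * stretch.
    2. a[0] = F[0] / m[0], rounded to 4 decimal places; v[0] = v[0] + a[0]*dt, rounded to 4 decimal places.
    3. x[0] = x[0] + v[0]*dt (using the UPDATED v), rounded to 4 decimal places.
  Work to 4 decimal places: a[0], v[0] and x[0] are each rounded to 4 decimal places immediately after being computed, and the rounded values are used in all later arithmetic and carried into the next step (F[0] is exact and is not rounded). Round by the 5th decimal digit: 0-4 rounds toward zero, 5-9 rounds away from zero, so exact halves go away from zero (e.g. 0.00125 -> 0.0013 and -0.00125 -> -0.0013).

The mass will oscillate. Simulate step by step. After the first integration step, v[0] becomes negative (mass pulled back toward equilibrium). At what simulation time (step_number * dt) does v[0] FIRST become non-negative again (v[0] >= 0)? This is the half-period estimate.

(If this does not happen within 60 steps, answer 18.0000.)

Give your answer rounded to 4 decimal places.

Step 0: x=[4.5000] v=[0.0000]
Step 1: x=[3.9150] v=[-1.9500]
Step 2: x=[2.8819] v=[-3.4437]
Step 3: x=[1.6424] v=[-4.1316]
Step 4: x=[0.4866] v=[-3.8527]
Step 5: x=[-0.3151] v=[-2.6723]
Step 6: x=[-0.5751] v=[-0.8665]
Step 7: x=[-0.2325] v=[1.1421]
First v>=0 after going negative at step 7, time=2.1000

Answer: 2.1000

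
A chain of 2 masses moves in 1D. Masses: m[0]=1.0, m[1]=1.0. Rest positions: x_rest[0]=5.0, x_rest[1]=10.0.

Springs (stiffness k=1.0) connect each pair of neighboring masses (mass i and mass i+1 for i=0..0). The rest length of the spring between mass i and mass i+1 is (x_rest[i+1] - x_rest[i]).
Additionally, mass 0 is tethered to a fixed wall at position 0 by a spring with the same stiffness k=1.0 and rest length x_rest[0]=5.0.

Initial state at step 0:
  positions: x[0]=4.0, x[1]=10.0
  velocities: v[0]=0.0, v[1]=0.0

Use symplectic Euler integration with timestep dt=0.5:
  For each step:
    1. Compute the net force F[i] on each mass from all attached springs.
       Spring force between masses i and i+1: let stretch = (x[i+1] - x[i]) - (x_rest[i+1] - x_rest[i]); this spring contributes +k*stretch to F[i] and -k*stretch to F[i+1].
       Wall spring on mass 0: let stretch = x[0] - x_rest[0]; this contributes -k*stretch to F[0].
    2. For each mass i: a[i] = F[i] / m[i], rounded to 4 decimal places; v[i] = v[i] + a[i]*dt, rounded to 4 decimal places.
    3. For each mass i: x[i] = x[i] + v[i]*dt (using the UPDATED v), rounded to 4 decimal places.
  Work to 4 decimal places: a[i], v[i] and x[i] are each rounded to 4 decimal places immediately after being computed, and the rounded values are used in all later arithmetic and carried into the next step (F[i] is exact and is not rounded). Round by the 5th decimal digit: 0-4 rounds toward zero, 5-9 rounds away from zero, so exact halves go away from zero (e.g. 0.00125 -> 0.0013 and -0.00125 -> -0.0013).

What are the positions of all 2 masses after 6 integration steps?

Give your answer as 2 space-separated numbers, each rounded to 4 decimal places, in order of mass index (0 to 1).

Step 0: x=[4.0000 10.0000] v=[0.0000 0.0000]
Step 1: x=[4.5000 9.7500] v=[1.0000 -0.5000]
Step 2: x=[5.1875 9.4375] v=[1.3750 -0.6250]
Step 3: x=[5.6407 9.3125] v=[0.9063 -0.2500]
Step 4: x=[5.6016 9.5196] v=[-0.0782 0.4141]
Step 5: x=[5.1416 9.9972] v=[-0.9200 0.9551]
Step 6: x=[4.6101 10.5109] v=[-1.0630 1.0273]

Answer: 4.6101 10.5109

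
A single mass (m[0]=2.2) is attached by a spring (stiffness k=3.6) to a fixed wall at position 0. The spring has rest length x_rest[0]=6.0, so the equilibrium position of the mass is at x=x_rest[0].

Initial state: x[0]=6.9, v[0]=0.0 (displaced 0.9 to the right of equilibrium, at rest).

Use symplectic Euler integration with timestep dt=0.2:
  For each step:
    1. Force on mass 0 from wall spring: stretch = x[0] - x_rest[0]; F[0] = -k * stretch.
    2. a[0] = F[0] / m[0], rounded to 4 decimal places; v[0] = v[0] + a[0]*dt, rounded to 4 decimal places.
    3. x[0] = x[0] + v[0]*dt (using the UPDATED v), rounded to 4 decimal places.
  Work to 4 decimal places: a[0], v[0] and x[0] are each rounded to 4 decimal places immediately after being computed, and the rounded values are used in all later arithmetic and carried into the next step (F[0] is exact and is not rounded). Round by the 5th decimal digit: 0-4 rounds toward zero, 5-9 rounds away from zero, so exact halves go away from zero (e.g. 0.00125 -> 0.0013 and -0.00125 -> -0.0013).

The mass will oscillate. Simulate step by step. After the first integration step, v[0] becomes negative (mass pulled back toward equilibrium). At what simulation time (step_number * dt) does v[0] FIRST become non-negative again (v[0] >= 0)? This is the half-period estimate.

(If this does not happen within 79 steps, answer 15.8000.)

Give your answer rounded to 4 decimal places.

Answer: 2.6000

Derivation:
Step 0: x=[6.9000] v=[0.0000]
Step 1: x=[6.8411] v=[-0.2945]
Step 2: x=[6.7271] v=[-0.5698]
Step 3: x=[6.5655] v=[-0.8078]
Step 4: x=[6.3669] v=[-0.9929]
Step 5: x=[6.1443] v=[-1.1130]
Step 6: x=[5.9123] v=[-1.1602]
Step 7: x=[5.6860] v=[-1.1315]
Step 8: x=[5.4803] v=[-1.0287]
Step 9: x=[5.3086] v=[-0.8586]
Step 10: x=[5.1821] v=[-0.6323]
Step 11: x=[5.1092] v=[-0.3646]
Step 12: x=[5.0946] v=[-0.0731]
Step 13: x=[5.1392] v=[0.2232]
First v>=0 after going negative at step 13, time=2.6000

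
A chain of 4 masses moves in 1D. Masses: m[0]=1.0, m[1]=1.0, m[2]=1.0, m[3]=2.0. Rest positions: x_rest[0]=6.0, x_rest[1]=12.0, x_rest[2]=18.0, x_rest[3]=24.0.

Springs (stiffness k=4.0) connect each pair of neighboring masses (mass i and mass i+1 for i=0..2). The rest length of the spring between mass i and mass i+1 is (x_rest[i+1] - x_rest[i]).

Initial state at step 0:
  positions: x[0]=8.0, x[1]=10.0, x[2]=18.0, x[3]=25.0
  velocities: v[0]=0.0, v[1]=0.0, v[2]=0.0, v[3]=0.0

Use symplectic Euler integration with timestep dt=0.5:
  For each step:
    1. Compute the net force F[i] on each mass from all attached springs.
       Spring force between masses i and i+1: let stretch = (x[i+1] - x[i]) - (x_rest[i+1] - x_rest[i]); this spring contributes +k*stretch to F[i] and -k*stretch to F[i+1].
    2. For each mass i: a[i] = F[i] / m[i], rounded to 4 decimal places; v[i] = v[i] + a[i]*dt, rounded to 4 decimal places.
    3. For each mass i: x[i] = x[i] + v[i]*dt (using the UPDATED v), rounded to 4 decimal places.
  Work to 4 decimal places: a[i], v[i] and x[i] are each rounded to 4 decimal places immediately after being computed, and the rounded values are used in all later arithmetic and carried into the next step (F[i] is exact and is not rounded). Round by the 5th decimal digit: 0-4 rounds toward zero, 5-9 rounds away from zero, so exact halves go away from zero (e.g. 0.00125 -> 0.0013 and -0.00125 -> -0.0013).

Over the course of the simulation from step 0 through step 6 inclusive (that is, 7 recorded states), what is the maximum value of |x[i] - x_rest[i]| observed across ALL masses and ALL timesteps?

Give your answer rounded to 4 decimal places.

Step 0: x=[8.0000 10.0000 18.0000 25.0000] v=[0.0000 0.0000 0.0000 0.0000]
Step 1: x=[4.0000 16.0000 17.0000 24.5000] v=[-8.0000 12.0000 -2.0000 -1.0000]
Step 2: x=[6.0000 11.0000 22.5000 23.2500] v=[4.0000 -10.0000 11.0000 -2.5000]
Step 3: x=[7.0000 12.5000 17.2500 24.6250] v=[2.0000 3.0000 -10.5000 2.7500]
Step 4: x=[7.5000 13.2500 14.6250 25.3125] v=[1.0000 1.5000 -5.2500 1.3750]
Step 5: x=[7.7500 9.6250 21.3125 23.6563] v=[0.5000 -7.2500 13.3750 -3.3125]
Step 6: x=[3.8750 15.8125 18.6563 23.8282] v=[-7.7500 12.3750 -5.3124 0.3437]
Max displacement = 4.5000

Answer: 4.5000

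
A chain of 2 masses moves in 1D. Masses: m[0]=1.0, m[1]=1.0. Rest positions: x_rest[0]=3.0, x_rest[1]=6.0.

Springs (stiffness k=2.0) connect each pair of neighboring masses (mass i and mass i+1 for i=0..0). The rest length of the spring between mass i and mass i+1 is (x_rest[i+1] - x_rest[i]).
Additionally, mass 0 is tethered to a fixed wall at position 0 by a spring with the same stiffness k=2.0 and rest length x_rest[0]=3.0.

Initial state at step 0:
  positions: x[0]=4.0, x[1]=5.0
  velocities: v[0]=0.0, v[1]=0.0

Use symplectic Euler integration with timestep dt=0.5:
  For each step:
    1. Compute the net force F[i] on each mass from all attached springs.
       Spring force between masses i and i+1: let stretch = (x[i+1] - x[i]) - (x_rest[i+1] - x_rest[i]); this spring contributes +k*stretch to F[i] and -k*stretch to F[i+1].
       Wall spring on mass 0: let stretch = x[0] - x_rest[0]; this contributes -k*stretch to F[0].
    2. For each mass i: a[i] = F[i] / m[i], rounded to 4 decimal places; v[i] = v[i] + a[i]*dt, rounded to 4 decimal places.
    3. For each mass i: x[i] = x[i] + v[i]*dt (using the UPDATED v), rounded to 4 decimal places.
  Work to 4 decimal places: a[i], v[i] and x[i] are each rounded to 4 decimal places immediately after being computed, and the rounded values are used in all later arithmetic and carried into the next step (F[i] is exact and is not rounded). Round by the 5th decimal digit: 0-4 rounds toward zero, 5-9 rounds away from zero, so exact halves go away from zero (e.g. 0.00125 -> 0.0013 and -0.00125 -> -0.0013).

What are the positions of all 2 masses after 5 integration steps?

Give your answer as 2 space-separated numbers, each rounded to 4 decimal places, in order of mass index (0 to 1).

Step 0: x=[4.0000 5.0000] v=[0.0000 0.0000]
Step 1: x=[2.5000 6.0000] v=[-3.0000 2.0000]
Step 2: x=[1.5000 6.7500] v=[-2.0000 1.5000]
Step 3: x=[2.3750 6.3750] v=[1.7500 -0.7500]
Step 4: x=[4.0625 5.5000] v=[3.3750 -1.7500]
Step 5: x=[4.4375 5.4063] v=[0.7500 -0.1875]

Answer: 4.4375 5.4063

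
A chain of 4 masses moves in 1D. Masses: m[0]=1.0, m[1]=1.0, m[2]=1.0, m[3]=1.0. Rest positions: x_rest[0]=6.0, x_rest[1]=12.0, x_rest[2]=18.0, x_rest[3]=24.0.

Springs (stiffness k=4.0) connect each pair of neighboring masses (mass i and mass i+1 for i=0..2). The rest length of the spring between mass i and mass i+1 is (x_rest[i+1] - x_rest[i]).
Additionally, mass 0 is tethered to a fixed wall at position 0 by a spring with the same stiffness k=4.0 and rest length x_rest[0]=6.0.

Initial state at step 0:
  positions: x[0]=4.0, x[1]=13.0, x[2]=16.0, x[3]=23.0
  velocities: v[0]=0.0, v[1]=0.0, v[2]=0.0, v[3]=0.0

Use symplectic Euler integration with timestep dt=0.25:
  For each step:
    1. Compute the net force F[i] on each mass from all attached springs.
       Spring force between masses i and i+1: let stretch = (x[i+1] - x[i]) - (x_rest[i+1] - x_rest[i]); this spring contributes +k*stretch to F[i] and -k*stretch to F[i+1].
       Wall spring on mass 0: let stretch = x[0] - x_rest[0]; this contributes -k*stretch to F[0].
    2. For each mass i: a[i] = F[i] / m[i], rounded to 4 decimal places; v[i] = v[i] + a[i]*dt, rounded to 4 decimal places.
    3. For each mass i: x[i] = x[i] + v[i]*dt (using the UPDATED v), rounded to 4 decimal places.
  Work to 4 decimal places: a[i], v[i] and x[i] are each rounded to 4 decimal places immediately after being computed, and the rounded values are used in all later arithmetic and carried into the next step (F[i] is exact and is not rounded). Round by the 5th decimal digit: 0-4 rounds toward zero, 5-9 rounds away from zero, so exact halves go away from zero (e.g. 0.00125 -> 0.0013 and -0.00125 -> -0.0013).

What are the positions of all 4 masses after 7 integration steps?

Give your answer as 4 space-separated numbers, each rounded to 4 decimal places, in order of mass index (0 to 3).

Step 0: x=[4.0000 13.0000 16.0000 23.0000] v=[0.0000 0.0000 0.0000 0.0000]
Step 1: x=[5.2500 11.5000 17.0000 22.7500] v=[5.0000 -6.0000 4.0000 -1.0000]
Step 2: x=[6.7500 9.8125 18.0625 22.5625] v=[6.0000 -6.7500 4.2500 -0.7500]
Step 3: x=[7.3281 9.4219 18.1875 22.7500] v=[2.3125 -1.5625 0.5000 0.7500]
Step 4: x=[6.5977 10.6992 17.2617 23.2969] v=[-2.9218 5.1093 -3.7031 2.1875]
Step 5: x=[5.2432 12.5918 16.2041 23.8350] v=[-5.4180 7.5703 -4.2304 2.1523]
Step 6: x=[4.4151 13.5503 16.1512 23.9654] v=[-3.3126 3.8340 -0.2118 0.5214]
Step 7: x=[4.7670 12.8752 17.4016 23.6422] v=[1.4075 -2.7003 5.0015 -1.2928]

Answer: 4.7670 12.8752 17.4016 23.6422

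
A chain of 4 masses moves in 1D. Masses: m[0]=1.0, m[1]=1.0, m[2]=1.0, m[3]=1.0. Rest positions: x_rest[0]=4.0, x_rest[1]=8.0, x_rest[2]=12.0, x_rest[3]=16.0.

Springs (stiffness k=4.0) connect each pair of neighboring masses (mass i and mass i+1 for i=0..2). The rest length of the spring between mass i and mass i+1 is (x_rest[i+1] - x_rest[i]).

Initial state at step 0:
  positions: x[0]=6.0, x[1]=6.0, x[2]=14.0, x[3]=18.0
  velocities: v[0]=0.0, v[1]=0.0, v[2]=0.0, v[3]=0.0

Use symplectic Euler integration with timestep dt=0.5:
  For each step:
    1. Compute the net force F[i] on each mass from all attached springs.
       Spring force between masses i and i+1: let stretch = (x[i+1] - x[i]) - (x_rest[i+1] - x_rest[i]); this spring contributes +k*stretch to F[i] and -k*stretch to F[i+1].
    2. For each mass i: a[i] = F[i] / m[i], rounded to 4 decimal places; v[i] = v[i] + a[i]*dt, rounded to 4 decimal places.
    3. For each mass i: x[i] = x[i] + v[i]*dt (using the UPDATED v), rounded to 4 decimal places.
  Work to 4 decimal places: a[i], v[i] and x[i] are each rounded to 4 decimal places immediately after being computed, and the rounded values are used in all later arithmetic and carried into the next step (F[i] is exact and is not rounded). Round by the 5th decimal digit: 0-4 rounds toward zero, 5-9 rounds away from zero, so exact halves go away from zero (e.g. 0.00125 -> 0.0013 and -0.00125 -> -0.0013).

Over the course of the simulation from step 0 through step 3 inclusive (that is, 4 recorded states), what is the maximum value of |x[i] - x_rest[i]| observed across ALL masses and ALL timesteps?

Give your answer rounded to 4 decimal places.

Step 0: x=[6.0000 6.0000 14.0000 18.0000] v=[0.0000 0.0000 0.0000 0.0000]
Step 1: x=[2.0000 14.0000 10.0000 18.0000] v=[-8.0000 16.0000 -8.0000 0.0000]
Step 2: x=[6.0000 6.0000 18.0000 14.0000] v=[8.0000 -16.0000 16.0000 -8.0000]
Step 3: x=[6.0000 10.0000 10.0000 18.0000] v=[0.0000 8.0000 -16.0000 8.0000]
Max displacement = 6.0000

Answer: 6.0000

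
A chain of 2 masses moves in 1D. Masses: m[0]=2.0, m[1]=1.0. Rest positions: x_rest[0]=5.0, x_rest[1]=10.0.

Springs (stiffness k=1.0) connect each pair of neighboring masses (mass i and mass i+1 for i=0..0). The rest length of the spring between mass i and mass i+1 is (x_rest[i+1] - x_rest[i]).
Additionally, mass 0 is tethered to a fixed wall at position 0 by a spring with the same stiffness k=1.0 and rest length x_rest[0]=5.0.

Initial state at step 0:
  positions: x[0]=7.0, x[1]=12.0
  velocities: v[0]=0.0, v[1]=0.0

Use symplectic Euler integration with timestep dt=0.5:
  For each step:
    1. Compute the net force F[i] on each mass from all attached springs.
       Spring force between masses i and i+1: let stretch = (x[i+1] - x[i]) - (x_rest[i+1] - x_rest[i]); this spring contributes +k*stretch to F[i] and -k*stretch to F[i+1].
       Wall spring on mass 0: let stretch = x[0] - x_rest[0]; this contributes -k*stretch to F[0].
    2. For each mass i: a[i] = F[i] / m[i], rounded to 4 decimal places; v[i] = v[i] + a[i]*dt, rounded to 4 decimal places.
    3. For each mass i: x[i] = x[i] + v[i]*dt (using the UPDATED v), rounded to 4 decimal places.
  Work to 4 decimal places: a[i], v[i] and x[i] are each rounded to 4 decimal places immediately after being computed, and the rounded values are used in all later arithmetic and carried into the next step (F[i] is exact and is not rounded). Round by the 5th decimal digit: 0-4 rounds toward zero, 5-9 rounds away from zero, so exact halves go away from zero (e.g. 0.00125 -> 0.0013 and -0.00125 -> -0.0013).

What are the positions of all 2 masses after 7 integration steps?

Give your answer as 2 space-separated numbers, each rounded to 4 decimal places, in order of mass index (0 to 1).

Step 0: x=[7.0000 12.0000] v=[0.0000 0.0000]
Step 1: x=[6.7500 12.0000] v=[-0.5000 0.0000]
Step 2: x=[6.3125 11.9375] v=[-0.8750 -0.1250]
Step 3: x=[5.7891 11.7188] v=[-1.0469 -0.4375]
Step 4: x=[5.2832 11.2676] v=[-1.0118 -0.9024]
Step 5: x=[4.8650 10.5703] v=[-0.8365 -1.3946]
Step 6: x=[4.5518 9.6967] v=[-0.6264 -1.7473]
Step 7: x=[4.3128 8.7868] v=[-0.4781 -1.8198]

Answer: 4.3128 8.7868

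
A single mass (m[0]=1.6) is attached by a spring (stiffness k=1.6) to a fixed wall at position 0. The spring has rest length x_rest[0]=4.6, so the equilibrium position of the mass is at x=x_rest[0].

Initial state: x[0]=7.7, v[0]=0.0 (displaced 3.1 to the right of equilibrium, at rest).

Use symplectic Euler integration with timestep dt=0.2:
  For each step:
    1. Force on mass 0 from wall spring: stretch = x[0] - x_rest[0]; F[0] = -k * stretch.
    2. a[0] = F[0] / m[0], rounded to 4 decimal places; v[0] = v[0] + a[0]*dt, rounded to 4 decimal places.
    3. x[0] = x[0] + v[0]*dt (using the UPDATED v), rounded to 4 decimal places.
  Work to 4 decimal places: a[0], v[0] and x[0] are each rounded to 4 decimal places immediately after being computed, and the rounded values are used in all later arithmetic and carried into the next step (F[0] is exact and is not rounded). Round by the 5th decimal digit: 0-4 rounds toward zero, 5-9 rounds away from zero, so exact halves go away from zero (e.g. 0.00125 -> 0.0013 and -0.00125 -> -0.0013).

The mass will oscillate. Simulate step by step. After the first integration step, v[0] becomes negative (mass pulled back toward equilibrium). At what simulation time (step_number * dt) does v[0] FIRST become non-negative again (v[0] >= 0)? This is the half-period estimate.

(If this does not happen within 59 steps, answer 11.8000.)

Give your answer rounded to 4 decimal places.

Step 0: x=[7.7000] v=[0.0000]
Step 1: x=[7.5760] v=[-0.6200]
Step 2: x=[7.3330] v=[-1.2152]
Step 3: x=[6.9806] v=[-1.7618]
Step 4: x=[6.5330] v=[-2.2379]
Step 5: x=[6.0081] v=[-2.6245]
Step 6: x=[5.4269] v=[-2.9061]
Step 7: x=[4.8126] v=[-3.0715]
Step 8: x=[4.1898] v=[-3.1140]
Step 9: x=[3.5834] v=[-3.0320]
Step 10: x=[3.0177] v=[-2.8287]
Step 11: x=[2.5153] v=[-2.5122]
Step 12: x=[2.0962] v=[-2.0953]
Step 13: x=[1.7773] v=[-1.5945]
Step 14: x=[1.5713] v=[-1.0300]
Step 15: x=[1.4864] v=[-0.4243]
Step 16: x=[1.5261] v=[0.1984]
First v>=0 after going negative at step 16, time=3.2000

Answer: 3.2000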